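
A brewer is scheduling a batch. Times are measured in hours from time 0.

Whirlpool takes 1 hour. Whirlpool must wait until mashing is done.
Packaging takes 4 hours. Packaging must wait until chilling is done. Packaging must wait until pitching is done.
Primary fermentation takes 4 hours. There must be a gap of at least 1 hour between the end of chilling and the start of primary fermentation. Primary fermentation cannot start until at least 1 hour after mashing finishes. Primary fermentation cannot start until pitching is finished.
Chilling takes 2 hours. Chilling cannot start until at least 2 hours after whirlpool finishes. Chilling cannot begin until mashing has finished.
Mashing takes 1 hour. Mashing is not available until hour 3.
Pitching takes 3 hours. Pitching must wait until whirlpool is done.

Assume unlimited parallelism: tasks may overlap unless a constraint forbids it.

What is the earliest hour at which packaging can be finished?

After its own release at hour 3, mashing can start at hour 3 and finishes at hour 4.
Whirlpool waits on mashing (finishes hour 4), so it starts at hour 4 and finishes at 4 + 1 = hour 5.
Pitching cannot begin until whirlpool (finishes hour 5). It runs from hour 5 to 5 + 3 = hour 8.
Chilling has to wait for whirlpool (finishes hour 5, plus 2-hour gap → hour 7); mashing (finishes hour 4). The latest of these is hour 7, so chilling runs hour 7 to 7 + 2 = hour 9.
Packaging needs all of chilling (finishes hour 9); pitching (finishes hour 8). That puts its earliest start at hour 9; it finishes at 9 + 4 = hour 13.

13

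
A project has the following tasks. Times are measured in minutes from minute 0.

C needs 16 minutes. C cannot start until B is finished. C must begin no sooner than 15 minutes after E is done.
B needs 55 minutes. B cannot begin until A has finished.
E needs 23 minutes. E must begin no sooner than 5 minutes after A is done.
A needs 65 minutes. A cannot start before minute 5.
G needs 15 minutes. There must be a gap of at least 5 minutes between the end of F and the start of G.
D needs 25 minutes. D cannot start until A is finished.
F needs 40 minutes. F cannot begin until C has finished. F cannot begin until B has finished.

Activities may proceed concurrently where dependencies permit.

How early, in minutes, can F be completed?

A waits on its own release at minute 5, so it starts at minute 5 and finishes at 5 + 65 = minute 70.
E cannot begin until A (finishes minute 70, plus 5-minute gap → minute 75). It runs from minute 75 to 75 + 23 = minute 98.
B waits on A (finishes minute 70), so it starts at minute 70 and finishes at 70 + 55 = minute 125.
C has to wait for B (finishes minute 125); E (finishes minute 98, plus 15-minute gap → minute 113). The latest of these is minute 125, so C runs minute 125 to 125 + 16 = minute 141.
For F: C (finishes minute 141); B (finishes minute 125). Taking the maximum gives a start of minute 141, and it finishes at 141 + 40 = minute 181.

181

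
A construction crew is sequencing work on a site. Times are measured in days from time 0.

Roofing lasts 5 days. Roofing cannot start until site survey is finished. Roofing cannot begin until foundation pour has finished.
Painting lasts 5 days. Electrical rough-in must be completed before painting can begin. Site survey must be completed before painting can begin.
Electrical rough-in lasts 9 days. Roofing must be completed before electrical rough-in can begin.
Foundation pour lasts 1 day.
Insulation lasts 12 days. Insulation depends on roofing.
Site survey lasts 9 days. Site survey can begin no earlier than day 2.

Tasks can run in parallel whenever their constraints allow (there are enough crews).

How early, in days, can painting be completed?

30

Foundation pour can start immediately at day 0; it finishes at day 1.
After its own release at day 2, site survey can start at day 2 and finishes at day 11.
Roofing has to wait for site survey (finishes day 11); foundation pour (finishes day 1). The latest of these is day 11, so roofing runs day 11 to 11 + 5 = day 16.
After roofing (finishes day 16), electrical rough-in can start at day 16 and finishes at day 25.
For painting: electrical rough-in (finishes day 25); site survey (finishes day 11). Taking the maximum gives a start of day 25, and it finishes at 25 + 5 = day 30.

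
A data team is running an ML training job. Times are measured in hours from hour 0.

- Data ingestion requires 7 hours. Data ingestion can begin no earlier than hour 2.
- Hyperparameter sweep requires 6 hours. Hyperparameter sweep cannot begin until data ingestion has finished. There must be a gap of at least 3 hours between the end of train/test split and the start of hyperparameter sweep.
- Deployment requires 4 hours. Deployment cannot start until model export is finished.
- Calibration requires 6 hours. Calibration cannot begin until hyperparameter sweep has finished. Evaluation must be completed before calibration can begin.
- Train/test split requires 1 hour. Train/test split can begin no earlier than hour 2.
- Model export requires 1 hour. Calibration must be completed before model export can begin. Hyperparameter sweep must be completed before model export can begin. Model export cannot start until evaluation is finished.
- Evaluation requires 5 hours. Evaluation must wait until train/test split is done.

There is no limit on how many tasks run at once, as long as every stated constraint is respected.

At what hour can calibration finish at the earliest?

21

After its own release at hour 2, train/test split can start at hour 2 and finishes at hour 3.
Evaluation waits on train/test split (finishes hour 3), so it starts at hour 3 and finishes at 3 + 5 = hour 8.
After its own release at hour 2, data ingestion can start at hour 2 and finishes at hour 9.
Hyperparameter sweep has to wait for data ingestion (finishes hour 9); train/test split (finishes hour 3, plus 3-hour gap → hour 6). The latest of these is hour 9, so hyperparameter sweep runs hour 9 to 9 + 6 = hour 15.
For calibration: hyperparameter sweep (finishes hour 15); evaluation (finishes hour 8). Taking the maximum gives a start of hour 15, and it finishes at 15 + 6 = hour 21.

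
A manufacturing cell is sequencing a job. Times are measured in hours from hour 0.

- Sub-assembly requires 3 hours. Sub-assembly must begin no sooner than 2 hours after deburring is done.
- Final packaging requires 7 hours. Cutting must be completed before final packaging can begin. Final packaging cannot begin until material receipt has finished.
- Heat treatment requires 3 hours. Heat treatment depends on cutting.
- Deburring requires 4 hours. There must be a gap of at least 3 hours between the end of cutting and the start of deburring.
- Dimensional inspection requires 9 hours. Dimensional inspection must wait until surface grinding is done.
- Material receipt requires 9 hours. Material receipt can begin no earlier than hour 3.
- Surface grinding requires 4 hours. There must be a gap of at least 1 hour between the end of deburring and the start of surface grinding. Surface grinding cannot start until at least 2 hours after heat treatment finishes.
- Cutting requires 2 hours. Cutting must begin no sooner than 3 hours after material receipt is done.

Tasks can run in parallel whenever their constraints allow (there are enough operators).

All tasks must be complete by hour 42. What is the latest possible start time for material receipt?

To finish by hour 42, dimensional inspection (duration 9) must start no later than hour 33.
Surface grinding must finish before dimensional inspection (must start by hour 33). With a 4-hour duration, surface grinding must start by 33 − 4 = hour 29.
Sub-assembly must finish by hour 42; it takes 3 hours, so it must start by 42 − 3 = hour 39.
Deburring feeds surface grinding (must start by hour 29, minus 1-hour gap → hour 28); sub-assembly (must start by hour 39, minus 2-hour gap → hour 37). Taking the minimum, deburring must finish by hour 28 and start by 28 − 4 = hour 24.
Heat treatment must finish before surface grinding (must start by hour 29, minus 2-hour gap → hour 27). With a 3-hour duration, heat treatment must start by 27 − 3 = hour 24.
Nothing follows final packaging; the deadline of hour 42 is its only limit. It must start by 42 − 7 = hour 35.
Cutting has several dependents: deburring (must start by hour 24, minus 3-hour gap → hour 21); heat treatment (must start by hour 24); final packaging (must start by hour 35). The earliest of those limits is hour 21, so cutting must start by 21 − 2 = hour 19.
For material receipt: cutting (must start by hour 19, minus 3-hour gap → hour 16); final packaging (must start by hour 35). The most restrictive is hour 16; with a 9-hour duration, material receipt must start by hour 7.

7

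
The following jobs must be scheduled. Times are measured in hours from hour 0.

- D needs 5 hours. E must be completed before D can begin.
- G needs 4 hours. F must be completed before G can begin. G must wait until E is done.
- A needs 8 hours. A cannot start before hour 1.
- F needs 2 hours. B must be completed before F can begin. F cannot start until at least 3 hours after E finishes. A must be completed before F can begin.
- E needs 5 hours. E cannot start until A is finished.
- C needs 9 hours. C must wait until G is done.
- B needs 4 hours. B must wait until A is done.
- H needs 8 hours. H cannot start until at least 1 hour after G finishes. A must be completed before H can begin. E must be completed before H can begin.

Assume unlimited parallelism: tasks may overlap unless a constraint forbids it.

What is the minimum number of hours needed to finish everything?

32

After its own release at hour 1, A can start at hour 1 and finishes at hour 9.
E cannot begin until A (finishes hour 9). It runs from hour 9 to 9 + 5 = hour 14.
After E (finishes hour 14), D can start at hour 14 and finishes at hour 19.
After A (finishes hour 9), B can start at hour 9 and finishes at hour 13.
For F: B (finishes hour 13); E (finishes hour 14, plus 3-hour gap → hour 17); A (finishes hour 9). Taking the maximum gives a start of hour 17, and it finishes at 17 + 2 = hour 19.
G has to wait for F (finishes hour 19); E (finishes hour 14). The latest of these is hour 19, so G runs hour 19 to 19 + 4 = hour 23.
H cannot start until G (finishes hour 23, plus 1-hour gap → hour 24); A (finishes hour 9); E (finishes hour 14). The controlling bound is hour 24, so H finishes at 24 + 8 = hour 32.
C cannot begin until G (finishes hour 23). It runs from hour 23 to 23 + 9 = hour 32.
All tasks are finished once the last one completes. Finish times: A at 9, B at 13, C at 32, D at 19, E at 14, F at 19, G at 23, H at 32. The latest is hour 32.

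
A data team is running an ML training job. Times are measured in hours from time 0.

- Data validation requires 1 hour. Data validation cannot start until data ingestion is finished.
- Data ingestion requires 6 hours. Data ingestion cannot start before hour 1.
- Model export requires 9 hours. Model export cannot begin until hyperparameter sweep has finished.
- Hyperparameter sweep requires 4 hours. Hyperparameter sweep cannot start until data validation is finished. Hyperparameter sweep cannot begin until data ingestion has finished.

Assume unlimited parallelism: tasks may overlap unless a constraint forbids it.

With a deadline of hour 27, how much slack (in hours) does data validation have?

Data ingestion waits on its own release at hour 1, so it starts at hour 1 and finishes at 1 + 6 = hour 7.
Data validation waits on data ingestion (finishes hour 7), so it starts at hour 7 and finishes at 7 + 1 = hour 8.

Working backward from the deadline:
To finish by hour 27, model export (duration 9) must start no later than hour 18.
Since model export (must start by hour 18) depends on it, hyperparameter sweep must finish by hour 18. Backing off its 4-hour duration gives a latest start of hour 14.
Data validation has to be done before hyperparameter sweep (must start by hour 14). That means finishing by hour 14, i.e. starting by 14 − 1 = hour 13.
So data validation can start as early as hour 7 and as late as hour 13, giving 13 − 7 = 6 hours of slack.

6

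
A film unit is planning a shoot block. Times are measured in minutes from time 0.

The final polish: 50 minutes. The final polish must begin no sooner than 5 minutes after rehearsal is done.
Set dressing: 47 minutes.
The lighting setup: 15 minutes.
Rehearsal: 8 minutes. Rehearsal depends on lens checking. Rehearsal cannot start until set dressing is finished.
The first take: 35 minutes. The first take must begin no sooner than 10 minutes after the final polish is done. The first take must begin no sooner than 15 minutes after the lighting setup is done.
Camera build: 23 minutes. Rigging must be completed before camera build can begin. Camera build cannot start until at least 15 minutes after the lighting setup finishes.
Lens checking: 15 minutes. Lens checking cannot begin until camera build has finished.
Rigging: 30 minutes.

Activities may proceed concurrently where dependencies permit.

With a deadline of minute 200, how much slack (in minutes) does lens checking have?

24

The lighting setup can start immediately at minute 0; it finishes at minute 15.
Rigging has no prerequisites, so it starts at minute 0 and finishes at minute 30.
Camera build needs all of rigging (finishes minute 30); the lighting setup (finishes minute 15, plus 15-minute gap → minute 30). That puts its earliest start at minute 30; it finishes at 30 + 23 = minute 53.
After camera build (finishes minute 53), lens checking can start at minute 53 and finishes at minute 68.

Working backward from the deadline:
Nothing follows the first take; the deadline of minute 200 is its only limit. It must start by 200 − 35 = minute 165.
The final polish feeds into the first take (must start by minute 165, minus 10-minute gap → minute 155); so the final polish must finish by minute 155 and therefore start by minute 105.
Rehearsal has to be done before the final polish (must start by minute 105, minus 5-minute gap → minute 100). That means finishing by minute 100, i.e. starting by 100 − 8 = minute 92.
Lens checking must finish before rehearsal (must start by minute 92). With a 15-minute duration, lens checking must start by 92 − 15 = minute 77.
So lens checking can start as early as minute 53 and as late as minute 77, giving 77 − 53 = 24 minutes of slack.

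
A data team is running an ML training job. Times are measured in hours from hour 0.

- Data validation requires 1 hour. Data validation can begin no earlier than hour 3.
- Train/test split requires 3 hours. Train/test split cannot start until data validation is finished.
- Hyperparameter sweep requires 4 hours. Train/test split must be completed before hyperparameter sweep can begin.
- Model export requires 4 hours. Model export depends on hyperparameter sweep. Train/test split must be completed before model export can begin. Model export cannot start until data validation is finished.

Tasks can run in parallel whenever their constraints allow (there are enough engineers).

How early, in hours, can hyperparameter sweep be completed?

Data validation waits on its own release at hour 3, so it starts at hour 3 and finishes at 3 + 1 = hour 4.
Train/test split cannot begin until data validation (finishes hour 4). It runs from hour 4 to 4 + 3 = hour 7.
Hyperparameter sweep cannot begin until train/test split (finishes hour 7). It runs from hour 7 to 7 + 4 = hour 11.

11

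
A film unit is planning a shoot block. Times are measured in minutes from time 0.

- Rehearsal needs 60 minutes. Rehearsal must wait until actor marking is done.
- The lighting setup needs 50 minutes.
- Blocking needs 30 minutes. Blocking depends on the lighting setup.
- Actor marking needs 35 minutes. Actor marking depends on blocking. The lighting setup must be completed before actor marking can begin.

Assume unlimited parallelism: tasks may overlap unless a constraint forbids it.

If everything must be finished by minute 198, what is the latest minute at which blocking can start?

Rehearsal must finish by minute 198; it takes 60 minutes, so it must start by 198 − 60 = minute 138.
Actor marking has to be done before rehearsal (must start by minute 138). That means finishing by minute 138, i.e. starting by 138 − 35 = minute 103.
Since actor marking (must start by minute 103) depends on it, blocking must finish by minute 103. Backing off its 30-minute duration gives a latest start of minute 73.

73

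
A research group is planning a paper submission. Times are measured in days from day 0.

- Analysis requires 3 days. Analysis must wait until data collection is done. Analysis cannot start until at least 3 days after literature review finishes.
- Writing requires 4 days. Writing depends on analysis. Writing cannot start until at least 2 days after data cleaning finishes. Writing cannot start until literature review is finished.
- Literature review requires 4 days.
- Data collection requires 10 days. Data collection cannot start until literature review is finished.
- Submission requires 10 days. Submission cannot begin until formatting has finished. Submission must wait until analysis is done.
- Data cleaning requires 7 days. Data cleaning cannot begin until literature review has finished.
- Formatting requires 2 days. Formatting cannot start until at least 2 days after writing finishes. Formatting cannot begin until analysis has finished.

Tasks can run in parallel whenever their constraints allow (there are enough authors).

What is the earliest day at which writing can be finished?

21

Literature review has no prerequisites, so it starts at day 0 and finishes at day 4.
Data cleaning waits on literature review (finishes day 4), so it starts at day 4 and finishes at 4 + 7 = day 11.
After literature review (finishes day 4), data collection can start at day 4 and finishes at day 14.
Analysis cannot start until data collection (finishes day 14); literature review (finishes day 4, plus 3-day gap → day 7). The controlling bound is day 14, so analysis finishes at 14 + 3 = day 17.
Writing needs all of analysis (finishes day 17); data cleaning (finishes day 11, plus 2-day gap → day 13); literature review (finishes day 4). That puts its earliest start at day 17; it finishes at 17 + 4 = day 21.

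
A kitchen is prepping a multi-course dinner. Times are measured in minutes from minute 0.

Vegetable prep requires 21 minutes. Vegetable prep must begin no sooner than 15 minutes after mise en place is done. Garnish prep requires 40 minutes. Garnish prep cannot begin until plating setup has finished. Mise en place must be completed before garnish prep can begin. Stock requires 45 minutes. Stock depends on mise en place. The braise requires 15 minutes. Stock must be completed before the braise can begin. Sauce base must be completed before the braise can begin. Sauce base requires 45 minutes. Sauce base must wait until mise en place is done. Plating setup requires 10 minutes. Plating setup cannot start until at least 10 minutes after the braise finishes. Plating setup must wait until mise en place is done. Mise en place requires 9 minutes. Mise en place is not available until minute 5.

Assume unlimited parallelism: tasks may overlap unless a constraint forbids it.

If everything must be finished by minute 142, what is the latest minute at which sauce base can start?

To finish by minute 142, garnish prep (duration 40) must start no later than minute 102.
Since garnish prep (must start by minute 102) depends on it, plating setup must finish by minute 102. Backing off its 10-minute duration gives a latest start of minute 92.
The braise must finish before plating setup (must start by minute 92, minus 10-minute gap → minute 82). With a 15-minute duration, the braise must start by 82 − 15 = minute 67.
Sauce base has to be done before the braise (must start by minute 67). That means finishing by minute 67, i.e. starting by 67 − 45 = minute 22.

22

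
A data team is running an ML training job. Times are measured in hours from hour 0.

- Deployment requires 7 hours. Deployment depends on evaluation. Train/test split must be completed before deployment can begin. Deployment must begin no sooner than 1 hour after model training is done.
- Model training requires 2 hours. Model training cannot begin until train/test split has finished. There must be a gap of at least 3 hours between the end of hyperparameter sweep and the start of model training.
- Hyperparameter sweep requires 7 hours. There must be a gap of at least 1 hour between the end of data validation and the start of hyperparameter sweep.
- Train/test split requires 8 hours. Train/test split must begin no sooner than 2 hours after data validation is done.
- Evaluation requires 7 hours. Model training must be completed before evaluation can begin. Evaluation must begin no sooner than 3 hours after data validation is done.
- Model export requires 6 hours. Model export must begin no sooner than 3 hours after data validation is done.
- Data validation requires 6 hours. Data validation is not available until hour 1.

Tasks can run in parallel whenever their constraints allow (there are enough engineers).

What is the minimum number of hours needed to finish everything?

34

Data validation cannot begin until its own release at hour 1. It runs from hour 1 to 1 + 6 = hour 7.
After data validation (finishes hour 7, plus 3-hour gap → hour 10), model export can start at hour 10 and finishes at hour 16.
After data validation (finishes hour 7, plus 1-hour gap → hour 8), hyperparameter sweep can start at hour 8 and finishes at hour 15.
After data validation (finishes hour 7, plus 2-hour gap → hour 9), train/test split can start at hour 9 and finishes at hour 17.
For model training: train/test split (finishes hour 17); hyperparameter sweep (finishes hour 15, plus 3-hour gap → hour 18). Taking the maximum gives a start of hour 18, and it finishes at 18 + 2 = hour 20.
For evaluation: model training (finishes hour 20); data validation (finishes hour 7, plus 3-hour gap → hour 10). Taking the maximum gives a start of hour 20, and it finishes at 20 + 7 = hour 27.
Deployment has to wait for evaluation (finishes hour 27); train/test split (finishes hour 17); model training (finishes hour 20, plus 1-hour gap → hour 21). The latest of these is hour 27, so deployment runs hour 27 to 27 + 7 = hour 34.
All tasks are finished once the last one completes. Finish times: Data validation at 7, Train/test split at 17, Hyperparameter sweep at 15, Model training at 20, Evaluation at 27, Model export at 16, Deployment at 34. The latest is hour 34.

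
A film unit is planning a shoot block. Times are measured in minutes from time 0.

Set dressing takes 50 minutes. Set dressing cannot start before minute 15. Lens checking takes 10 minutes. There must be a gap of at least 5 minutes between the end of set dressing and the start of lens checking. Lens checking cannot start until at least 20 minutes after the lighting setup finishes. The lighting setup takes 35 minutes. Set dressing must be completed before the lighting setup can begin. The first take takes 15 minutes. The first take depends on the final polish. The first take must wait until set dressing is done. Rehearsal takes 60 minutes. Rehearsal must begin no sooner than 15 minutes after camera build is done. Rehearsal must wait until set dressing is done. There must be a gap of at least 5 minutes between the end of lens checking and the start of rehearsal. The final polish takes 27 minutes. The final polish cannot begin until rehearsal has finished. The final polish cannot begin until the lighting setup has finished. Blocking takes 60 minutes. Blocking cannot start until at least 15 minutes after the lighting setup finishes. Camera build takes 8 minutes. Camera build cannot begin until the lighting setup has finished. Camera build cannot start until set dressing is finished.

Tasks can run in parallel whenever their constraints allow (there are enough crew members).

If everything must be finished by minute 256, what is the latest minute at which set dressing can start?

34

The first take must finish by minute 256; it takes 15 minutes, so it must start by 256 − 15 = minute 241.
The final polish feeds into the first take (must start by minute 241); so the final polish must finish by minute 241 and therefore start by minute 214.
Rehearsal must finish before the final polish (must start by minute 214). With a 60-minute duration, rehearsal must start by 214 − 60 = minute 154.
Camera build feeds into rehearsal (must start by minute 154, minus 15-minute gap → minute 139); so camera build must finish by minute 139 and therefore start by minute 131.
Lens checking has to be done before rehearsal (must start by minute 154, minus 5-minute gap → minute 149). That means finishing by minute 149, i.e. starting by 149 − 10 = minute 139.
Blocking must finish by minute 256; it takes 60 minutes, so it must start by 256 − 60 = minute 196.
For the lighting setup: camera build (must start by minute 131); lens checking (must start by minute 139, minus 20-minute gap → minute 119); blocking (must start by minute 196, minus 15-minute gap → minute 181); the final polish (must start by minute 214). The most restrictive is minute 119; with a 35-minute duration, the lighting setup must start by minute 84.
For set dressing: the lighting setup (must start by minute 84); camera build (must start by minute 131); lens checking (must start by minute 139, minus 5-minute gap → minute 134); rehearsal (must start by minute 154); the first take (must start by minute 241). The most restrictive is minute 84; with a 50-minute duration, set dressing must start by minute 34.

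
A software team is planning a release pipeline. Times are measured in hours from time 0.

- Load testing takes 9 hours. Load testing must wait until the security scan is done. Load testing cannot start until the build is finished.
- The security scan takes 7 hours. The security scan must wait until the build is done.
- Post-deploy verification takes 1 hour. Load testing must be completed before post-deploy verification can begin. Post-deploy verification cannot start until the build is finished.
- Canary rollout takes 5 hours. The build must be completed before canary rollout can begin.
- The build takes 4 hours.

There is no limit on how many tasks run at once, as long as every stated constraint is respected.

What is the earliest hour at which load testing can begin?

11

The build has no prerequisites, so it starts at hour 0 and finishes at hour 4.
The security scan waits on the build (finishes hour 4), so it starts at hour 4 and finishes at 4 + 7 = hour 11.
Load testing waits on the security scan (finishes hour 11); the build (finishes hour 4). The latest of these is hour 11, which is the earliest load testing can start.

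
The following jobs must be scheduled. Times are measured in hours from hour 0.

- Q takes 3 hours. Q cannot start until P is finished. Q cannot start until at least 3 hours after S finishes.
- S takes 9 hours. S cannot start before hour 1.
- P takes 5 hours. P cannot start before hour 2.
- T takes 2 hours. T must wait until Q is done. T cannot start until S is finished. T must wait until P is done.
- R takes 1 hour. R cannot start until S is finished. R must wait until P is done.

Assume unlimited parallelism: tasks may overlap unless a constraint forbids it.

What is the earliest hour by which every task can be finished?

After its own release at hour 1, S can start at hour 1 and finishes at hour 10.
P cannot begin until its own release at hour 2. It runs from hour 2 to 2 + 5 = hour 7.
R cannot start until S (finishes hour 10); P (finishes hour 7). The controlling bound is hour 10, so R finishes at 10 + 1 = hour 11.
Q cannot start until P (finishes hour 7); S (finishes hour 10, plus 3-hour gap → hour 13). The controlling bound is hour 13, so Q finishes at 13 + 3 = hour 16.
T cannot start until Q (finishes hour 16); S (finishes hour 10); P (finishes hour 7). The controlling bound is hour 16, so T finishes at 16 + 2 = hour 18.
All tasks are finished once the last one completes. Finish times: P at 7, Q at 16, R at 11, S at 10, T at 18. The latest is hour 18.

18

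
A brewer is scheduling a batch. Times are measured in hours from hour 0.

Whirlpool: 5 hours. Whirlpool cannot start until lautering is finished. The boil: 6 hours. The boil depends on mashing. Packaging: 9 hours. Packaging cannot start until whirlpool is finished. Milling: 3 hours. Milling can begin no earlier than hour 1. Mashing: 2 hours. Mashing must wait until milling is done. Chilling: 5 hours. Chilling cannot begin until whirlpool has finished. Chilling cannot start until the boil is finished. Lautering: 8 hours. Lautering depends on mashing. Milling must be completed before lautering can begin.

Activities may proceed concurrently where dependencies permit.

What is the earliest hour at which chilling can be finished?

24

After its own release at hour 1, milling can start at hour 1 and finishes at hour 4.
Mashing waits on milling (finishes hour 4), so it starts at hour 4 and finishes at 4 + 2 = hour 6.
The boil cannot begin until mashing (finishes hour 6). It runs from hour 6 to 6 + 6 = hour 12.
Lautering has to wait for mashing (finishes hour 6); milling (finishes hour 4). The latest of these is hour 6, so lautering runs hour 6 to 6 + 8 = hour 14.
After lautering (finishes hour 14), whirlpool can start at hour 14 and finishes at hour 19.
Chilling cannot start until whirlpool (finishes hour 19); the boil (finishes hour 12). The controlling bound is hour 19, so chilling finishes at 19 + 5 = hour 24.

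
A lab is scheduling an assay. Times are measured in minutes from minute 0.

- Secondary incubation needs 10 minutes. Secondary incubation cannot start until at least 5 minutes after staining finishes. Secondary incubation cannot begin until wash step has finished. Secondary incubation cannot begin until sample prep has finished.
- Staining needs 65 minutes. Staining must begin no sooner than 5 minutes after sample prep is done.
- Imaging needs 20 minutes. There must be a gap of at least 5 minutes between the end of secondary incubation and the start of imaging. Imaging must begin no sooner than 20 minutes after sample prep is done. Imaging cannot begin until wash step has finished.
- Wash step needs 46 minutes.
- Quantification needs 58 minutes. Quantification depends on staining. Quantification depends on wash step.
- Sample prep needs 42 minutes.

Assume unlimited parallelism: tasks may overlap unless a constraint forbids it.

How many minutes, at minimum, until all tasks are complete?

170

Wash step has no prerequisites, so it starts at minute 0 and finishes at minute 46.
Sample prep can start immediately at minute 0; it finishes at minute 42.
Staining waits on sample prep (finishes minute 42, plus 5-minute gap → minute 47), so it starts at minute 47 and finishes at 47 + 65 = minute 112.
Quantification needs all of staining (finishes minute 112); wash step (finishes minute 46). That puts its earliest start at minute 112; it finishes at 112 + 58 = minute 170.
For secondary incubation: staining (finishes minute 112, plus 5-minute gap → minute 117); wash step (finishes minute 46); sample prep (finishes minute 42). Taking the maximum gives a start of minute 117, and it finishes at 117 + 10 = minute 127.
Imaging has to wait for secondary incubation (finishes minute 127, plus 5-minute gap → minute 132); sample prep (finishes minute 42, plus 20-minute gap → minute 62); wash step (finishes minute 46). The latest of these is minute 132, so imaging runs minute 132 to 132 + 20 = minute 152.
All tasks are finished once the last one completes. Finish times: Sample prep at 42, Wash step at 46, Staining at 112, Secondary incubation at 127, Imaging at 152, Quantification at 170. The latest is minute 170.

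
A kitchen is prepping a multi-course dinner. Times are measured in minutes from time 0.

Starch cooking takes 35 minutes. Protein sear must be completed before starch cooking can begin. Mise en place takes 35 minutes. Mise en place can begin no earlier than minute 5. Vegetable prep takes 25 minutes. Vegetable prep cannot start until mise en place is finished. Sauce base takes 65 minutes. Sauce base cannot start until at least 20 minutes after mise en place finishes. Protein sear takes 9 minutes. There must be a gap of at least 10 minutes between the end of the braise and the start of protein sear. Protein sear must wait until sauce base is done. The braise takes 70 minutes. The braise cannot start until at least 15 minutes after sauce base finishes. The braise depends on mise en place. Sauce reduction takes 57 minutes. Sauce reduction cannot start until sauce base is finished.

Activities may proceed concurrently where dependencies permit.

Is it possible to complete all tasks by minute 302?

After its own release at minute 5, mise en place can start at minute 5 and finishes at minute 40.
Vegetable prep cannot begin until mise en place (finishes minute 40). It runs from minute 40 to 40 + 25 = minute 65.
After mise en place (finishes minute 40, plus 20-minute gap → minute 60), sauce base can start at minute 60 and finishes at minute 125.
After sauce base (finishes minute 125), sauce reduction can start at minute 125 and finishes at minute 182.
The braise has to wait for sauce base (finishes minute 125, plus 15-minute gap → minute 140); mise en place (finishes minute 40). The latest of these is minute 140, so the braise runs minute 140 to 140 + 70 = minute 210.
For protein sear: the braise (finishes minute 210, plus 10-minute gap → minute 220); sauce base (finishes minute 125). Taking the maximum gives a start of minute 220, and it finishes at 220 + 9 = minute 229.
Starch cooking cannot begin until protein sear (finishes minute 229). It runs from minute 229 to 229 + 35 = minute 264.
Every task is finished by minute 264, which is no later than the deadline of 302, so the schedule is feasible.

Yes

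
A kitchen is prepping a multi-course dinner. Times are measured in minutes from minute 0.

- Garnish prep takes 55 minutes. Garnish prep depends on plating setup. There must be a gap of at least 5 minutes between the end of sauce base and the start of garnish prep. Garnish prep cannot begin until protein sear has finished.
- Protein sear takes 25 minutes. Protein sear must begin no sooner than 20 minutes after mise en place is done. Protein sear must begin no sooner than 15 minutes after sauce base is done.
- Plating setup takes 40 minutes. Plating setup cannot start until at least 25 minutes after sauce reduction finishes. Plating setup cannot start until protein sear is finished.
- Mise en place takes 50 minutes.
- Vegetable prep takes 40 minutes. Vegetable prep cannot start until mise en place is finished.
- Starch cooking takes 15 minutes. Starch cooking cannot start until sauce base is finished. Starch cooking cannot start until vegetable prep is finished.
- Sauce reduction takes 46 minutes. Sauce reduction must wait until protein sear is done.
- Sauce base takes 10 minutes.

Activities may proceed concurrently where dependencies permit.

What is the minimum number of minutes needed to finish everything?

Sauce base can start immediately at minute 0; it finishes at minute 10.
Nothing blocks mise en place, so it runs from minute 0 to minute 50.
Vegetable prep waits on mise en place (finishes minute 50), so it starts at minute 50 and finishes at 50 + 40 = minute 90.
Starch cooking has to wait for sauce base (finishes minute 10); vegetable prep (finishes minute 90). The latest of these is minute 90, so starch cooking runs minute 90 to 90 + 15 = minute 105.
Protein sear needs all of mise en place (finishes minute 50, plus 20-minute gap → minute 70); sauce base (finishes minute 10, plus 15-minute gap → minute 25). That puts its earliest start at minute 70; it finishes at 70 + 25 = minute 95.
After protein sear (finishes minute 95), sauce reduction can start at minute 95 and finishes at minute 141.
Plating setup has to wait for sauce reduction (finishes minute 141, plus 25-minute gap → minute 166); protein sear (finishes minute 95). The latest of these is minute 166, so plating setup runs minute 166 to 166 + 40 = minute 206.
Garnish prep needs all of plating setup (finishes minute 206); sauce base (finishes minute 10, plus 5-minute gap → minute 15); protein sear (finishes minute 95). That puts its earliest start at minute 206; it finishes at 206 + 55 = minute 261.
All tasks are finished once the last one completes. Finish times: Mise en place at 50, Sauce base at 10, Protein sear at 95, Vegetable prep at 90, Sauce reduction at 141, Starch cooking at 105, Plating setup at 206, Garnish prep at 261. The latest is minute 261.

261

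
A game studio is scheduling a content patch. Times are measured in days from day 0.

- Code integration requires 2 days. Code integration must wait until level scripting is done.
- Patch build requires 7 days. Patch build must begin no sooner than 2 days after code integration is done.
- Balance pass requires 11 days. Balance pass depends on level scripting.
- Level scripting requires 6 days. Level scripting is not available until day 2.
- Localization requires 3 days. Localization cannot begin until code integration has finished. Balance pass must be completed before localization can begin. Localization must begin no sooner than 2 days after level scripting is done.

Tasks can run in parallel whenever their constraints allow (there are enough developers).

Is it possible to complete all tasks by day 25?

Level scripting waits on its own release at day 2, so it starts at day 2 and finishes at 2 + 6 = day 8.
After level scripting (finishes day 8), balance pass can start at day 8 and finishes at day 19.
Code integration cannot begin until level scripting (finishes day 8). It runs from day 8 to 8 + 2 = day 10.
Patch build cannot begin until code integration (finishes day 10, plus 2-day gap → day 12). It runs from day 12 to 12 + 7 = day 19.
Localization has to wait for code integration (finishes day 10); balance pass (finishes day 19); level scripting (finishes day 8, plus 2-day gap → day 10). The latest of these is day 19, so localization runs day 19 to 19 + 3 = day 22.
Every task is finished by day 22, which is no later than the deadline of 25, so the schedule is feasible.

Yes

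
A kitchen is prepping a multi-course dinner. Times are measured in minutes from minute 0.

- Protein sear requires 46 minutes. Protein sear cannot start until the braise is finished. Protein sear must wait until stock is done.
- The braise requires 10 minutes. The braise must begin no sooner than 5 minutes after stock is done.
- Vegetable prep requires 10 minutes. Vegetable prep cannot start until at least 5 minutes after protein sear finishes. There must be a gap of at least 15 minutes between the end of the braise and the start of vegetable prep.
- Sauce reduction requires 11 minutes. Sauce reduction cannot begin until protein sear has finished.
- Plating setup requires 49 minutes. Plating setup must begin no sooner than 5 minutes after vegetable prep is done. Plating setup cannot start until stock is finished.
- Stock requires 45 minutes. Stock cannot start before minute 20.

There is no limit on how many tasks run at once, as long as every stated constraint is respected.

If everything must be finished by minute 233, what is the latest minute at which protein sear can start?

Plating setup must finish by minute 233; it takes 49 minutes, so it must start by 233 − 49 = minute 184.
Since plating setup (must start by minute 184, minus 5-minute gap → minute 179) depends on it, vegetable prep must finish by minute 179. Backing off its 10-minute duration gives a latest start of minute 169.
To finish by minute 233, sauce reduction (duration 11) must start no later than minute 222.
For protein sear: vegetable prep (must start by minute 169, minus 5-minute gap → minute 164); sauce reduction (must start by minute 222). The most restrictive is minute 164; with a 46-minute duration, protein sear must start by minute 118.

118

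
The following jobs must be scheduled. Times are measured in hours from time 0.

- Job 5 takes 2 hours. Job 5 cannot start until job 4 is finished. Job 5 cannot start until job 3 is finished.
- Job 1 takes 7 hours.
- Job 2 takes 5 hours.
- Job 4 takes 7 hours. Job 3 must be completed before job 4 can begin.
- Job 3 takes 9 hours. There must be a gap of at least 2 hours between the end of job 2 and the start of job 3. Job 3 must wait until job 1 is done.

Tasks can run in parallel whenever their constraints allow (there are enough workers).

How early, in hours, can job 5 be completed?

Nothing blocks job 2, so it runs from hour 0 to hour 5.
Job 1 can start immediately at hour 0; it finishes at hour 7.
Job 3 cannot start until job 2 (finishes hour 5, plus 2-hour gap → hour 7); job 1 (finishes hour 7). The controlling bound is hour 7, so job 3 finishes at 7 + 9 = hour 16.
Job 4 cannot begin until job 3 (finishes hour 16). It runs from hour 16 to 16 + 7 = hour 23.
Job 5 has to wait for job 4 (finishes hour 23); job 3 (finishes hour 16). The latest of these is hour 23, so job 5 runs hour 23 to 23 + 2 = hour 25.

25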